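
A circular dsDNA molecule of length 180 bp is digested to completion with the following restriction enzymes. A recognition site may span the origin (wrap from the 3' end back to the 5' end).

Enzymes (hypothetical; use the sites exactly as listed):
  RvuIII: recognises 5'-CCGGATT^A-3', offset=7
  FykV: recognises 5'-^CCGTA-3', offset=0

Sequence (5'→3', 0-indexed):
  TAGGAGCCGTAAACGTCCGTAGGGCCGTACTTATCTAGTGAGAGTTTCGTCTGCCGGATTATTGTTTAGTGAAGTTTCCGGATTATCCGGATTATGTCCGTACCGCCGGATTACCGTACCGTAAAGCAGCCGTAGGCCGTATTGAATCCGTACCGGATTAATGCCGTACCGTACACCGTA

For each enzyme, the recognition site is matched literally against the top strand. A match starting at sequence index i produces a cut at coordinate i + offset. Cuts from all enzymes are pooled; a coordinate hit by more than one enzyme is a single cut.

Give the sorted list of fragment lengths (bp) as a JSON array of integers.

Scan for sites:
  RvuIII CCGGATTA/7: at [53, 77, 86, 105, 152] ⇒ [60, 84, 93, 112, 159]
  FykV CCGTA/0: at [6, 16, 24, 97, 113, 118, 129, 136, 147, 163, 168, 175] ⇒ [6, 16, 24, 97, 113, 118, 129, 136, 147, 163, 168, 175]

All cut coordinates (distinct, sorted): [6, 16, 24, 60, 84, 93, 97, 112, 113, 118, 129, 136, 147, 159, 163, 168, 175]

Fragment lengths:
  6→16: 10 bp
  16→24: 8 bp
  24→60: 36 bp
  60→84: 24 bp
  84→93: 9 bp
  93→97: 4 bp
  97→112: 15 bp
  112→113: 1 bp
  113→118: 5 bp
  118→129: 11 bp
  129→136: 7 bp
  136→147: 11 bp
  147→159: 12 bp
  159→163: 4 bp
  163→168: 5 bp
  168→175: 7 bp
  175→6 (wrap): 180-175+6 = 11 bp

[1,4,4,5,5,7,7,8,9,10,11,11,11,12,15,24,36]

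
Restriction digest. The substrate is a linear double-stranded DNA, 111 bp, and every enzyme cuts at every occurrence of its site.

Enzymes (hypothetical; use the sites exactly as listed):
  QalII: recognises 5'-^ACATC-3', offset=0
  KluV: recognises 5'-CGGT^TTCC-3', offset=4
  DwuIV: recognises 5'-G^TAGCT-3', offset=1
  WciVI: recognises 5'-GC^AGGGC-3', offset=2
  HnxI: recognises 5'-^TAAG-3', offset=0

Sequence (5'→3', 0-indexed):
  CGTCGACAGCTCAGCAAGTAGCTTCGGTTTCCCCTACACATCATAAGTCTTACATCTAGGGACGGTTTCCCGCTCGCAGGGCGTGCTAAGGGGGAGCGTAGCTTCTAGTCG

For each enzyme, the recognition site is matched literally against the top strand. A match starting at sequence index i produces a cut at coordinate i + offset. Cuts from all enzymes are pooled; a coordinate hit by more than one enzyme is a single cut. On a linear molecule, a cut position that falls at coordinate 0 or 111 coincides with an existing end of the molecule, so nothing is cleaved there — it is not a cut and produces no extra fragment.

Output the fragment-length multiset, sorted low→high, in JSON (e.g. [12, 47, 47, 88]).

Scan for sites:
  QalII ACATC/0: at [37, 51] ⇒ [37, 51]
  KluV CGGTTTCC/4: at [24, 62] ⇒ [28, 66]
  DwuIV GTAGCT/1: at [17, 97] ⇒ [18, 98]
  WciVI GCAGGGC/2: at [75] ⇒ [77]
  HnxI TAAG/0: at [43, 86] ⇒ [43, 86]

Pooled cuts: [18, 28, 37, 43, 51, 66, 77, 86, 98]

Fragment lengths:
  [0,18): 18 bp
  [18,28): 10 bp
  [28,37): 9 bp
  [37,43): 6 bp
  [43,51): 8 bp
  [51,66): 15 bp
  [66,77): 11 bp
  [77,86): 9 bp
  [86,98): 12 bp
  [98,111): 13 bp

[6,8,9,9,10,11,12,13,15,18]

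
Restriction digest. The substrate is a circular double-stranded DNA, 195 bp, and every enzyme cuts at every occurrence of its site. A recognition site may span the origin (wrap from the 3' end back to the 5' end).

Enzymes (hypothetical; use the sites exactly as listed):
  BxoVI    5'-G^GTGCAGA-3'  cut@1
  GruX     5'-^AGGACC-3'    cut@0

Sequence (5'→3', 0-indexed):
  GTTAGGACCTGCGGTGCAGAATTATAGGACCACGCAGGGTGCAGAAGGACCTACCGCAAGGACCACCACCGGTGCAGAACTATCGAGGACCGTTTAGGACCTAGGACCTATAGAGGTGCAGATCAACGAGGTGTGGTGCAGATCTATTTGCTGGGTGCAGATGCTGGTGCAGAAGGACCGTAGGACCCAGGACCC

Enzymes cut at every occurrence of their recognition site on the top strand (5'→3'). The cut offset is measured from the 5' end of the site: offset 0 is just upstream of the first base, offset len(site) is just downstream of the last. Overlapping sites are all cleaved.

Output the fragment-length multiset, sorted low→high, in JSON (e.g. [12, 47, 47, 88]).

[7,7,7,7,8,10,10,10,12,12,13,13,13,13,14,19,20]

Scan for sites:
  BxoVI (GGTGCAGA, off=1): starts [12, 37, 70, 114, 134, 153, 165] → cuts [13, 38, 71, 115, 135, 154, 166]
  GruX (AGGACC, off=0): starts [3, 25, 45, 58, 85, 95, 102, 173, 181, 188] → cuts [3, 25, 45, 58, 85, 95, 102, 173, 181, 188]

All cut coordinates (distinct, sorted): [3, 13, 25, 38, 45, 58, 71, 85, 95, 102, 115, 135, 154, 166, 173, 181, 188]

Fragments:
  3→13: 10 bp
  13→25: 12 bp
  25→38: 13 bp
  38→45: 7 bp
  45→58: 13 bp
  58→71: 13 bp
  71→85: 14 bp
  85→95: 10 bp
  95→102: 7 bp
  102→115: 13 bp
  115→135: 20 bp
  135→154: 19 bp
  154→166: 12 bp
  166→173: 7 bp
  173→181: 8 bp
  181→188: 7 bp
  188→3 (wrap): 195-188+3 = 10 bp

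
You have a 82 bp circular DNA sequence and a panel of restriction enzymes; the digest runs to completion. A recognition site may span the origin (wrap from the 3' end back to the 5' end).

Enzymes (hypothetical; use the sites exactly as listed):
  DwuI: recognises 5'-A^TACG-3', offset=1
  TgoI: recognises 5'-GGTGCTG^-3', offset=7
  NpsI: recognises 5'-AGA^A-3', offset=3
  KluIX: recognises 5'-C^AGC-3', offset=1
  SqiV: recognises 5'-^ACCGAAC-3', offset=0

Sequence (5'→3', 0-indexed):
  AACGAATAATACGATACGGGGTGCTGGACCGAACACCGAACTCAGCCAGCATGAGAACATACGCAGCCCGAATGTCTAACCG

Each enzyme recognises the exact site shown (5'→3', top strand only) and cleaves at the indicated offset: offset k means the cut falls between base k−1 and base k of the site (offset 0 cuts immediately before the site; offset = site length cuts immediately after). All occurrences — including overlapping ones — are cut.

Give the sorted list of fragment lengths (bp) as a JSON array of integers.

Per-enzyme occurrences:
  DwuI (ATACG, off=1): starts [8, 13, 58] → cuts [9, 14, 59]
  TgoI (GGTGCTG, off=7): starts [19] → cuts [26]
  NpsI (AGAA, off=3): starts [53] → cuts [56]
  KluIX (CAGC, off=1): starts [42, 46, 63] → cuts [43, 47, 64]
  SqiV (ACCGAAC, off=0): starts [27, 34, 78] → cuts [27, 34, 78]

All cut coordinates (distinct, sorted): [9, 14, 26, 27, 34, 43, 47, 56, 59, 64, 78]

Fragment lengths:
  9→14: 5 bp
  14→26: 12 bp
  26→27: 1 bp
  27→34: 7 bp
  34→43: 9 bp
  43→47: 4 bp
  47→56: 9 bp
  56→59: 3 bp
  59→64: 5 bp
  64→78: 14 bp
  78→9 (wrap): 82-78+9 = 13 bp

[1,3,4,5,5,7,9,9,12,13,14]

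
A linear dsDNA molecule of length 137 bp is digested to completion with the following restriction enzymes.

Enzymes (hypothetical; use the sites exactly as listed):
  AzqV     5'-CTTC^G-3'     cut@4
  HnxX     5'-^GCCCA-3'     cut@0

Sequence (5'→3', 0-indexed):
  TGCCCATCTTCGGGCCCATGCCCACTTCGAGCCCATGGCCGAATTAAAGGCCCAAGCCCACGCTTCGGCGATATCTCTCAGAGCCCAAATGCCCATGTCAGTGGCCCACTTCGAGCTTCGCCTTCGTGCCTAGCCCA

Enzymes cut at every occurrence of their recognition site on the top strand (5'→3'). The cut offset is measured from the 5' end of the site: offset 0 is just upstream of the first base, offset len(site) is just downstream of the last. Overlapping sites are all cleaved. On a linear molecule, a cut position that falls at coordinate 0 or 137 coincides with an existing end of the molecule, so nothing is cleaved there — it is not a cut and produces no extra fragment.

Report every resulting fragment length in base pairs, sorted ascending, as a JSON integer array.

Site scan:
  AzqV CTTCG/4: at [7, 24, 62, 108, 115, 121] ⇒ [11, 28, 66, 112, 119, 125]
  HnxX GCCCA/0: at [1, 13, 19, 30, 49, 55, 82, 90, 103, 132] ⇒ [1, 13, 19, 30, 49, 55, 82, 90, 103, 132]

All cut coordinates (distinct, sorted): [1, 11, 13, 19, 28, 30, 49, 55, 66, 82, 90, 103, 112, 119, 125, 132]

Fragment lengths:
  [0,1): 1 bp
  [1,11): 10 bp
  [11,13): 2 bp
  [13,19): 6 bp
  [19,28): 9 bp
  [28,30): 2 bp
  [30,49): 19 bp
  [49,55): 6 bp
  [55,66): 11 bp
  [66,82): 16 bp
  [82,90): 8 bp
  [90,103): 13 bp
  [103,112): 9 bp
  [112,119): 7 bp
  [119,125): 6 bp
  [125,132): 7 bp
  [132,137): 5 bp

[1,2,2,5,6,6,6,7,7,8,9,9,10,11,13,16,19]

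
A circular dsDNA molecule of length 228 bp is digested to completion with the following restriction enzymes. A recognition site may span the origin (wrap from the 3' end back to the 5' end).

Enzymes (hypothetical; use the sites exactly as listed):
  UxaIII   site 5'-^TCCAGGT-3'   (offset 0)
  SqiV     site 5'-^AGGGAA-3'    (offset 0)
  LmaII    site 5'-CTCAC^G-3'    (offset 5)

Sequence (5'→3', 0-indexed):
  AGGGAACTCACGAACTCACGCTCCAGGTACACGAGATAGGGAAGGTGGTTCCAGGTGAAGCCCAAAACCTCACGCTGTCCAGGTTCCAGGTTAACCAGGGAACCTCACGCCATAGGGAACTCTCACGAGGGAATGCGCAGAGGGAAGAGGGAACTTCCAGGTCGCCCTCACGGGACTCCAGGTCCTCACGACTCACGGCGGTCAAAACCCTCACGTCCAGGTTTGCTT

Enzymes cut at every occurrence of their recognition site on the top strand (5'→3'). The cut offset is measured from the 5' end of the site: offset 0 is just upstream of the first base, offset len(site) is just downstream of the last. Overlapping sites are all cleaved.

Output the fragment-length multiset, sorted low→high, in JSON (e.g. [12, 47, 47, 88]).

[1,1,2,4,5,5,7,7,7,8,8,11,12,12,12,13,13,13,13,16,16,18,24]

Scan for sites:
  UxaIII (TCCAGGT, off=0): starts [21, 49, 77, 84, 155, 176, 215] → cuts [21, 49, 77, 84, 155, 176, 215]
  SqiV (AGGGAA, off=0): starts [0, 37, 96, 113, 127, 140, 147] → cuts [0, 37, 96, 113, 127, 140, 147]
  LmaII (CTCACG, off=5): starts [6, 14, 68, 103, 121, 166, 184, 191, 209] → cuts [11, 19, 73, 108, 126, 171, 189, 196, 214]

Pooled cuts: [0, 11, 19, 21, 37, 49, 73, 77, 84, 96, 108, 113, 126, 127, 140, 147, 155, 171, 176, 189, 196, 214, 215]

Fragment lengths:
  0→11: 11 bp
  11→19: 8 bp
  19→21: 2 bp
  21→37: 16 bp
  37→49: 12 bp
  49→73: 24 bp
  73→77: 4 bp
  77→84: 7 bp
  84→96: 12 bp
  96→108: 12 bp
  108→113: 5 bp
  113→126: 13 bp
  126→127: 1 bp
  127→140: 13 bp
  140→147: 7 bp
  147→155: 8 bp
  155→171: 16 bp
  171→176: 5 bp
  176→189: 13 bp
  189→196: 7 bp
  196→214: 18 bp
  214→215: 1 bp
  215→0 (wrap): 228-215+0 = 13 bp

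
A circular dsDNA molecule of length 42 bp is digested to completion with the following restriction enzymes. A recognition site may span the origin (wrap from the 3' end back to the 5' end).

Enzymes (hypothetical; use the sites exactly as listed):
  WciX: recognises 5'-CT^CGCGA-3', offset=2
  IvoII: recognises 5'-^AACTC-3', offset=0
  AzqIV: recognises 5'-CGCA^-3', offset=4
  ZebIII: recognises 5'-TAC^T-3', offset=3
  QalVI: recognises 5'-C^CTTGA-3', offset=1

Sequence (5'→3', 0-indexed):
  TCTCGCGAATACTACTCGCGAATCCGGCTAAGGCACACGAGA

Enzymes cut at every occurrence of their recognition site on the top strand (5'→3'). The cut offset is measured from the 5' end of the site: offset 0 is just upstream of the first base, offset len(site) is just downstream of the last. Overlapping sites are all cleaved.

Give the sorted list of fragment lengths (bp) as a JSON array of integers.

[1,3,9,29]

Per-enzyme occurrences:
  WciX (CTCGCGA, off=2): starts [1, 14] → cuts [3, 16]
  IvoII (AACTC, off=0): no sites
  AzqIV (CGCA, off=4): no sites
  ZebIII (TACT, off=3): starts [9, 12] → cuts [12, 15]
  QalVI (CCTTGA, off=1): no sites

Pooled cuts: [3, 12, 15, 16]

Fragments:
  3→12: 9 bp
  12→15: 3 bp
  15→16: 1 bp
  16→3 (wrap): 42-16+3 = 29 bp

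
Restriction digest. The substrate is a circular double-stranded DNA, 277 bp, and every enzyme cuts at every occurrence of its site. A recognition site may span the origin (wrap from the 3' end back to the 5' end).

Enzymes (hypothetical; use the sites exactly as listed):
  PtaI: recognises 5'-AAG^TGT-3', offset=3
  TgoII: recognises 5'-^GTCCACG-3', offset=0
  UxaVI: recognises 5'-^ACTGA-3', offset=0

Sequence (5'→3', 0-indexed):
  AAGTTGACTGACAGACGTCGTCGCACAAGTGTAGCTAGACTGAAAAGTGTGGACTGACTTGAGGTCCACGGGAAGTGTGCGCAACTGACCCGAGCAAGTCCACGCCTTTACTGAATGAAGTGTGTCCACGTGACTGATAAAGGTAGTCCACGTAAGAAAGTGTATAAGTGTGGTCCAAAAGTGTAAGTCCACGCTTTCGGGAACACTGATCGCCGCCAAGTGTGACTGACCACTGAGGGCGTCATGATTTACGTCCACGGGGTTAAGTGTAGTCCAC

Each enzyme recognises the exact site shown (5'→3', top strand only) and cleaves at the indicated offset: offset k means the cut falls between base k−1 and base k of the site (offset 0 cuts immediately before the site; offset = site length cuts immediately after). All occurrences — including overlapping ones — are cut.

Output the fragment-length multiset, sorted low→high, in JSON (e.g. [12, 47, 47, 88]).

Per-enzyme occurrences:
  PtaI (AAGTGT, off=3): starts [26, 44, 72, 117, 157, 165, 178, 217, 264] → cuts [29, 47, 75, 120, 160, 168, 181, 220, 267]
  TgoII (GTCCACG, off=0): starts [63, 97, 123, 145, 186, 252] → cuts [63, 97, 123, 145, 186, 252]
  UxaVI (ACTGA, off=0): starts [6, 38, 52, 83, 109, 132, 204, 224, 231] → cuts [6, 38, 52, 83, 109, 132, 204, 224, 231]

Pooled cuts: [6, 29, 38, 47, 52, 63, 75, 83, 97, 109, 120, 123, 132, 145, 160, 168, 181, 186, 204, 220, 224, 231, 252, 267]

Fragments:
  6→29: 23 bp
  29→38: 9 bp
  38→47: 9 bp
  47→52: 5 bp
  52→63: 11 bp
  63→75: 12 bp
  75→83: 8 bp
  83→97: 14 bp
  97→109: 12 bp
  109→120: 11 bp
  120→123: 3 bp
  123→132: 9 bp
  132→145: 13 bp
  145→160: 15 bp
  160→168: 8 bp
  168→181: 13 bp
  181→186: 5 bp
  186→204: 18 bp
  204→220: 16 bp
  220→224: 4 bp
  224→231: 7 bp
  231→252: 21 bp
  252→267: 15 bp
  267→6 (wrap): 277-267+6 = 16 bp

[3,4,5,5,7,8,8,9,9,9,11,11,12,12,13,13,14,15,15,16,16,18,21,23]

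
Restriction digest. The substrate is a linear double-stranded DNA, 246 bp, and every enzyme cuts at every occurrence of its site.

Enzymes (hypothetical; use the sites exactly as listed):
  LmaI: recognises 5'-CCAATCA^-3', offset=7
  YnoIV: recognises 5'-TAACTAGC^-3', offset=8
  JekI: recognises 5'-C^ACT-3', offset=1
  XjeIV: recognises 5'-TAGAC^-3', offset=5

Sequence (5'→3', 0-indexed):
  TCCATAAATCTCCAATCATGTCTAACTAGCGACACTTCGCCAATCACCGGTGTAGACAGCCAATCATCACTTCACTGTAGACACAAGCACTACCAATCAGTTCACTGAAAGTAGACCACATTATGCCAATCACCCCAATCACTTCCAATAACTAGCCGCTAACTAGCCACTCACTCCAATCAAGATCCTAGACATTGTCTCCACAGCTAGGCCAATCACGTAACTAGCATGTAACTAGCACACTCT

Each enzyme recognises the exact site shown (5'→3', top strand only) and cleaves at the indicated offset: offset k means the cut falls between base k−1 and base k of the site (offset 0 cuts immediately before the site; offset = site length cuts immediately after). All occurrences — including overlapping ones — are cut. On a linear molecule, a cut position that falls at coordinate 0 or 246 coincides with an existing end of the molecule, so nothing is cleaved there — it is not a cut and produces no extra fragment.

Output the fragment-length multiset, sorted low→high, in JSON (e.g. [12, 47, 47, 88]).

[1,1,2,2,3,4,4,5,5,6,8,9,9,10,10,11,11,11,11,11,12,13,13,15,16,18,25]

Scan for sites:
  LmaI (CCAATCA, off=7): starts [11, 39, 59, 92, 125, 134, 175, 211] → cuts [18, 46, 66, 99, 132, 141, 182, 218]
  YnoIV (TAACTAGC, off=8): starts [22, 148, 159, 220, 231] → cuts [30, 156, 167, 228, 239]
  JekI (CACT, off=1): starts [32, 67, 72, 87, 102, 139, 167, 171, 240] → cuts [33, 68, 73, 88, 103, 140, 168, 172, 241]
  XjeIV (TAGAC, off=5): starts [52, 77, 111, 188] → cuts [57, 82, 116, 193]

Pooled cuts: [18, 30, 33, 46, 57, 66, 68, 73, 82, 88, 99, 103, 116, 132, 140, 141, 156, 167, 168, 172, 182, 193, 218, 228, 239, 241]

Fragment lengths:
  [0,18): 18 bp
  [18,30): 12 bp
  [30,33): 3 bp
  [33,46): 13 bp
  [46,57): 11 bp
  [57,66): 9 bp
  [66,68): 2 bp
  [68,73): 5 bp
  [73,82): 9 bp
  [82,88): 6 bp
  [88,99): 11 bp
  [99,103): 4 bp
  [103,116): 13 bp
  [116,132): 16 bp
  [132,140): 8 bp
  [140,141): 1 bp
  [141,156): 15 bp
  [156,167): 11 bp
  [167,168): 1 bp
  [168,172): 4 bp
  [172,182): 10 bp
  [182,193): 11 bp
  [193,218): 25 bp
  [218,228): 10 bp
  [228,239): 11 bp
  [239,241): 2 bp
  [241,246): 5 bp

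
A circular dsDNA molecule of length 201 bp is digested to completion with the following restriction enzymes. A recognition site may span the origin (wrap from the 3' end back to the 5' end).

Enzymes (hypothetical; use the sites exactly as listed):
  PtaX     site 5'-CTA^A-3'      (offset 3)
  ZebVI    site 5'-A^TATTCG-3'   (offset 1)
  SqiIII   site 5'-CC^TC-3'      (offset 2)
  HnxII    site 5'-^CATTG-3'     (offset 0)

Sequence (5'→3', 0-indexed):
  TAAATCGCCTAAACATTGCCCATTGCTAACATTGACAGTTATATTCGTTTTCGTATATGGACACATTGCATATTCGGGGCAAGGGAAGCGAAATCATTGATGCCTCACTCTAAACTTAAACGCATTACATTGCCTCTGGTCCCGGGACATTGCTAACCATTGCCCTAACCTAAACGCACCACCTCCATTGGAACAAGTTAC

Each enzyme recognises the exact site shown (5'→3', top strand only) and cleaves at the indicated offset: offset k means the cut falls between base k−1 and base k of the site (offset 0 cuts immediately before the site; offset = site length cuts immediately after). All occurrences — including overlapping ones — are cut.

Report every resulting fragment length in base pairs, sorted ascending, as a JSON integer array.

[1,2,2,2,5,7,7,7,8,8,8,9,10,10,11,12,13,15,18,22,24]

Per-enzyme occurrences:
  PtaX CTAA/3: at [8, 25, 109, 152, 164, 169, 200] ⇒ [2, 11, 28, 112, 155, 167, 172]
  ZebVI ATATTCG/1: at [40, 69] ⇒ [41, 70]
  SqiIII CCTC/2: at [102, 132, 181] ⇒ [104, 134, 183]
  HnxII CATTG/0: at [13, 20, 29, 63, 94, 127, 147, 157, 185] ⇒ [13, 20, 29, 63, 94, 127, 147, 157, 185]

All cut coordinates (distinct, sorted): [2, 11, 13, 20, 28, 29, 41, 63, 70, 94, 104, 112, 127, 134, 147, 155, 157, 167, 172, 183, 185]

Fragments:
  2→11: 9 bp
  11→13: 2 bp
  13→20: 7 bp
  20→28: 8 bp
  28→29: 1 bp
  29→41: 12 bp
  41→63: 22 bp
  63→70: 7 bp
  70→94: 24 bp
  94→104: 10 bp
  104→112: 8 bp
  112→127: 15 bp
  127→134: 7 bp
  134→147: 13 bp
  147→155: 8 bp
  155→157: 2 bp
  157→167: 10 bp
  167→172: 5 bp
  172→183: 11 bp
  183→185: 2 bp
  185→2 (wrap): 201-185+2 = 18 bp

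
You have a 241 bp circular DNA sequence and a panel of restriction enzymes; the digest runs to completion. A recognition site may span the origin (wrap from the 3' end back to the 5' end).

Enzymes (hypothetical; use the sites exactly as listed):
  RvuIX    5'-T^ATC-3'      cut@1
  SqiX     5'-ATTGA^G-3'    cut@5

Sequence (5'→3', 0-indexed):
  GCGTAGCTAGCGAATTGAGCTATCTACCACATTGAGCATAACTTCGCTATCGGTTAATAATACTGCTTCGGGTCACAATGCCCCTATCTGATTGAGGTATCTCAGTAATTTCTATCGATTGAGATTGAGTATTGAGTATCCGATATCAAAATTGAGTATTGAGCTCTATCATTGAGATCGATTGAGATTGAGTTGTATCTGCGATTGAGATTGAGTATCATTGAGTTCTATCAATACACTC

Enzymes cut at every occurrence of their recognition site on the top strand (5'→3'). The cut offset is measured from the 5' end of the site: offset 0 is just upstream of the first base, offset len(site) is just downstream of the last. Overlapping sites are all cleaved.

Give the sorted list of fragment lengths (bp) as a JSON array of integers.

[2,2,3,3,5,5,5,6,6,6,7,7,7,8,8,9,10,10,11,12,13,14,15,30,37]

Site scan:
  RvuIX (TATC, off=1): starts [20, 47, 84, 97, 112, 136, 143, 166, 195, 215, 228] → cuts [21, 48, 85, 98, 113, 137, 144, 167, 196, 216, 229]
  SqiX (ATTGAG, off=5): starts [13, 30, 90, 117, 123, 130, 150, 157, 170, 180, 186, 203, 209, 219] → cuts [18, 35, 95, 122, 128, 135, 155, 162, 175, 185, 191, 208, 214, 224]

All cut coordinates (distinct, sorted): [18, 21, 35, 48, 85, 95, 98, 113, 122, 128, 135, 137, 144, 155, 162, 167, 175, 185, 191, 196, 208, 214, 216, 224, 229]

Fragments:
  18→21: 3 bp
  21→35: 14 bp
  35→48: 13 bp
  48→85: 37 bp
  85→95: 10 bp
  95→98: 3 bp
  98→113: 15 bp
  113→122: 9 bp
  122→128: 6 bp
  128→135: 7 bp
  135→137: 2 bp
  137→144: 7 bp
  144→155: 11 bp
  155→162: 7 bp
  162→167: 5 bp
  167→175: 8 bp
  175→185: 10 bp
  185→191: 6 bp
  191→196: 5 bp
  196→208: 12 bp
  208→214: 6 bp
  214→216: 2 bp
  216→224: 8 bp
  224→229: 5 bp
  229→18 (wrap): 241-229+18 = 30 bp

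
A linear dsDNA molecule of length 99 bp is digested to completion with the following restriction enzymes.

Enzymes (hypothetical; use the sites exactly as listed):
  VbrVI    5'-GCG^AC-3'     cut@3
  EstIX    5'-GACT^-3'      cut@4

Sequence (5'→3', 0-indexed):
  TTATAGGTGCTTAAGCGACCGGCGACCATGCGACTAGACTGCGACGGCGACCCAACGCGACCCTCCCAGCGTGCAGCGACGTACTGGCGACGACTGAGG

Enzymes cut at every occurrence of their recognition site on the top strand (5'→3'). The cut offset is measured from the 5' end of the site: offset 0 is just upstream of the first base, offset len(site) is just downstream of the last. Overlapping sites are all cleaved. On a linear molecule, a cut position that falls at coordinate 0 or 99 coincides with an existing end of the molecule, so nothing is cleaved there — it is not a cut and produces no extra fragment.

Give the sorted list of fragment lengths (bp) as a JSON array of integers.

[3,3,4,5,6,6,7,8,10,11,17,19]

Scan for sites:
  VbrVI (GCGAC, off=3): starts [14, 21, 29, 40, 46, 56, 75, 86] → cuts [17, 24, 32, 43, 49, 59, 78, 89]
  EstIX (GACT, off=4): starts [31, 36, 91] → cuts [35, 40, 95]

All cut coordinates (distinct, sorted): [17, 24, 32, 35, 40, 43, 49, 59, 78, 89, 95]

Fragments:
  [0,17): 17 bp
  [17,24): 7 bp
  [24,32): 8 bp
  [32,35): 3 bp
  [35,40): 5 bp
  [40,43): 3 bp
  [43,49): 6 bp
  [49,59): 10 bp
  [59,78): 19 bp
  [78,89): 11 bp
  [89,95): 6 bp
  [95,99): 4 bp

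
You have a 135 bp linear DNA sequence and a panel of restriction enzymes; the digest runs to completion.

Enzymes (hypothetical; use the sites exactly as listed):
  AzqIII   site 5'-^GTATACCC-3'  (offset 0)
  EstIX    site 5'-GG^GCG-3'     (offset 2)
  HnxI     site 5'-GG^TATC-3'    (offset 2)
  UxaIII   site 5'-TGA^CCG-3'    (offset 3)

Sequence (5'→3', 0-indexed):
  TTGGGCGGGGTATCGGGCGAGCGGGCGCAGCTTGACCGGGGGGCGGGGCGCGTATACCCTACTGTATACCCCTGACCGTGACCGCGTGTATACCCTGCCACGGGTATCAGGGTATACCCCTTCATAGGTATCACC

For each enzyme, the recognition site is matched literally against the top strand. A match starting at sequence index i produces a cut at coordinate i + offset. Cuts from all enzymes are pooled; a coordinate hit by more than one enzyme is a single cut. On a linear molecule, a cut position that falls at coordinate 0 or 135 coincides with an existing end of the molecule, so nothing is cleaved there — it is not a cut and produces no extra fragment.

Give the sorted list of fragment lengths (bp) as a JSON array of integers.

[4,4,5,6,6,6,6,7,7,7,8,11,12,12,17,17]

Per-enzyme occurrences:
  AzqIII GTATACCC/0: at [51, 63, 87, 111] ⇒ [51, 63, 87, 111]
  EstIX GGGCG/2: at [2, 14, 22, 40, 45] ⇒ [4, 16, 24, 42, 47]
  HnxI GGTATC/2: at [8, 102, 126] ⇒ [10, 104, 128]
  UxaIII TGACCG/3: at [32, 72, 78] ⇒ [35, 75, 81]

Pooled cuts: [4, 10, 16, 24, 35, 42, 47, 51, 63, 75, 81, 87, 104, 111, 128]

Fragments:
  [0,4): 4 bp
  [4,10): 6 bp
  [10,16): 6 bp
  [16,24): 8 bp
  [24,35): 11 bp
  [35,42): 7 bp
  [42,47): 5 bp
  [47,51): 4 bp
  [51,63): 12 bp
  [63,75): 12 bp
  [75,81): 6 bp
  [81,87): 6 bp
  [87,104): 17 bp
  [104,111): 7 bp
  [111,128): 17 bp
  [128,135): 7 bp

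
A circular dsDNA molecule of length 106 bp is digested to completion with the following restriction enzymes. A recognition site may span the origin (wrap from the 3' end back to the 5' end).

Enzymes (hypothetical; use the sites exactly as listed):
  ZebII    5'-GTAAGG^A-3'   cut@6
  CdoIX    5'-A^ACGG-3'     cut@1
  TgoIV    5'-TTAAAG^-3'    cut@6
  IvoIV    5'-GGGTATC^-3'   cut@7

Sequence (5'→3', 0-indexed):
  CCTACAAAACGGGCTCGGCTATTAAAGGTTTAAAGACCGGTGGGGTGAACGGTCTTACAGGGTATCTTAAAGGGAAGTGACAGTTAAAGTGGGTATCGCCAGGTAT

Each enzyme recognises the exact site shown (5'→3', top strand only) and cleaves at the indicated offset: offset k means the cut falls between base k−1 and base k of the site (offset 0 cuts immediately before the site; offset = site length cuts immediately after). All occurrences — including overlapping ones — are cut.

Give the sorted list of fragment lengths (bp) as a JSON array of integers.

[6,8,8,13,17,17,18,19]

Site scan:
  ZebII (GTAAGGA, off=6): no sites
  CdoIX AACGG/1: at [7, 47] ⇒ [8, 48]
  TgoIV TTAAAG/6: at [21, 29, 66, 83] ⇒ [27, 35, 72, 89]
  IvoIV GGGTATC/7: at [59, 90] ⇒ [66, 97]

All cut coordinates (distinct, sorted): [8, 27, 35, 48, 66, 72, 89, 97]

Fragments:
  8→27: 19 bp
  27→35: 8 bp
  35→48: 13 bp
  48→66: 18 bp
  66→72: 6 bp
  72→89: 17 bp
  89→97: 8 bp
  97→8 (wrap): 106-97+8 = 17 bp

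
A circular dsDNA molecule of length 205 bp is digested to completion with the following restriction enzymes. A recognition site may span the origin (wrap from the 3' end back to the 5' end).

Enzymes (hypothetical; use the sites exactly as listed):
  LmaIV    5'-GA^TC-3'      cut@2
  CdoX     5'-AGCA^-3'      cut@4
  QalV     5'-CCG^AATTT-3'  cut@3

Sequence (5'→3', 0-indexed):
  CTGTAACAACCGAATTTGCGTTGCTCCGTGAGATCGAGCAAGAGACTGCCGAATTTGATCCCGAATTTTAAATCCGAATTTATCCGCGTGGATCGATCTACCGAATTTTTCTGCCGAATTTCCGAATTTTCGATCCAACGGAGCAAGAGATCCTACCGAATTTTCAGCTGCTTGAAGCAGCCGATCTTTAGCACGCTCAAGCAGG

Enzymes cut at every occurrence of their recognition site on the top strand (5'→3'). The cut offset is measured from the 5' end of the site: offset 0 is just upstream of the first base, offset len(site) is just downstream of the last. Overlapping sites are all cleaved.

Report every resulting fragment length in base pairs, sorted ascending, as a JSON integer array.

[4,5,5,5,7,7,7,8,8,9,9,10,11,12,13,13,14,16,21,21]

Per-enzyme occurrences:
  LmaIV GATC/2: at [31, 56, 90, 94, 131, 148, 182] ⇒ [33, 58, 92, 96, 133, 150, 184]
  CdoX AGCA/4: at [36, 141, 175, 189, 199] ⇒ [40, 145, 179, 193, 203]
  QalV CCGAATTT/3: at [9, 48, 60, 73, 100, 113, 121, 155] ⇒ [12, 51, 63, 76, 103, 116, 124, 158]

Pooled cuts: [12, 33, 40, 51, 58, 63, 76, 92, 96, 103, 116, 124, 133, 145, 150, 158, 179, 184, 193, 203]

Fragment lengths:
  12→33: 21 bp
  33→40: 7 bp
  40→51: 11 bp
  51→58: 7 bp
  58→63: 5 bp
  63→76: 13 bp
  76→92: 16 bp
  92→96: 4 bp
  96→103: 7 bp
  103→116: 13 bp
  116→124: 8 bp
  124→133: 9 bp
  133→145: 12 bp
  145→150: 5 bp
  150→158: 8 bp
  158→179: 21 bp
  179→184: 5 bp
  184→193: 9 bp
  193→203: 10 bp
  203→12 (wrap): 205-203+12 = 14 bp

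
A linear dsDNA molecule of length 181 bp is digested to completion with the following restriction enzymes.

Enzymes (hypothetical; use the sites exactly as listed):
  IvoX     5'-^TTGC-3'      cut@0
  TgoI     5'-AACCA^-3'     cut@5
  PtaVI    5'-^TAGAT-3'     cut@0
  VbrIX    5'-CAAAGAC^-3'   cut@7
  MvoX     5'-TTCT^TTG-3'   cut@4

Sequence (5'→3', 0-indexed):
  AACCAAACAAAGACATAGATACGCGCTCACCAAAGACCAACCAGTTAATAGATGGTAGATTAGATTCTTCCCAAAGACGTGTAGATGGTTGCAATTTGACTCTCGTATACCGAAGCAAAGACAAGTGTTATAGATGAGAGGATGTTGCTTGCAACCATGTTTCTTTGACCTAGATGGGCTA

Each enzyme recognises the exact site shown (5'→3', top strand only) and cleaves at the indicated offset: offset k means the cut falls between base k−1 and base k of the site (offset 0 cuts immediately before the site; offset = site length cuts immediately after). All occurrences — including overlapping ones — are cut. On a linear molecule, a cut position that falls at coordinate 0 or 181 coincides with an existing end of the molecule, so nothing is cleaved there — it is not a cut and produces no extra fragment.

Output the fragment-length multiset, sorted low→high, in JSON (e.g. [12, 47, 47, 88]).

Site scan:
  IvoX (TTGC, off=0): starts [88, 144, 148] → cuts [88, 144, 148]
  TgoI (AACCA, off=5): starts [0, 38, 152] → cuts [5, 43, 157]
  PtaVI (TAGAT, off=0): starts [15, 48, 55, 60, 81, 130, 170] → cuts [15, 48, 55, 60, 81, 130, 170]
  VbrIX (CAAAGAC, off=7): starts [7, 30, 71, 115] → cuts [14, 37, 78, 122]
  MvoX (TTCTTTG, off=4): starts [160] → cuts [164]

All cut coordinates (distinct, sorted): [5, 14, 15, 37, 43, 48, 55, 60, 78, 81, 88, 122, 130, 144, 148, 157, 164, 170]

Fragment lengths:
  [0,5): 5 bp
  [5,14): 9 bp
  [14,15): 1 bp
  [15,37): 22 bp
  [37,43): 6 bp
  [43,48): 5 bp
  [48,55): 7 bp
  [55,60): 5 bp
  [60,78): 18 bp
  [78,81): 3 bp
  [81,88): 7 bp
  [88,122): 34 bp
  [122,130): 8 bp
  [130,144): 14 bp
  [144,148): 4 bp
  [148,157): 9 bp
  [157,164): 7 bp
  [164,170): 6 bp
  [170,181): 11 bp

[1,3,4,5,5,5,6,6,7,7,7,8,9,9,11,14,18,22,34]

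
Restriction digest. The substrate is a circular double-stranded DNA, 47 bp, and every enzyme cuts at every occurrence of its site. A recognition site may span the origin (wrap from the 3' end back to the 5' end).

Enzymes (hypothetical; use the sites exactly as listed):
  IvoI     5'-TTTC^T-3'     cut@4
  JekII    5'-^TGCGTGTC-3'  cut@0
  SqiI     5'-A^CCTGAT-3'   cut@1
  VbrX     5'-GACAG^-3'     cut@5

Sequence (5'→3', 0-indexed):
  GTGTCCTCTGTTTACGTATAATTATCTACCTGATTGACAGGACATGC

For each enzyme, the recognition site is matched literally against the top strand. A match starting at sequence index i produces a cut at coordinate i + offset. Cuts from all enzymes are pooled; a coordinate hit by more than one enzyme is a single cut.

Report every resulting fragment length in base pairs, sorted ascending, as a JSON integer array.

Scan for sites:
  IvoI (TTTCT, off=4): no sites
  JekII TGCGTGTC/0: at [44] ⇒ [44]
  SqiI ACCTGAT/1: at [27] ⇒ [28]
  VbrX GACAG/5: at [35] ⇒ [40]

Pooled cuts: [28, 40, 44]

Fragment lengths:
  28→40: 12 bp
  40→44: 4 bp
  44→28 (wrap): 47-44+28 = 31 bp

[4,12,31]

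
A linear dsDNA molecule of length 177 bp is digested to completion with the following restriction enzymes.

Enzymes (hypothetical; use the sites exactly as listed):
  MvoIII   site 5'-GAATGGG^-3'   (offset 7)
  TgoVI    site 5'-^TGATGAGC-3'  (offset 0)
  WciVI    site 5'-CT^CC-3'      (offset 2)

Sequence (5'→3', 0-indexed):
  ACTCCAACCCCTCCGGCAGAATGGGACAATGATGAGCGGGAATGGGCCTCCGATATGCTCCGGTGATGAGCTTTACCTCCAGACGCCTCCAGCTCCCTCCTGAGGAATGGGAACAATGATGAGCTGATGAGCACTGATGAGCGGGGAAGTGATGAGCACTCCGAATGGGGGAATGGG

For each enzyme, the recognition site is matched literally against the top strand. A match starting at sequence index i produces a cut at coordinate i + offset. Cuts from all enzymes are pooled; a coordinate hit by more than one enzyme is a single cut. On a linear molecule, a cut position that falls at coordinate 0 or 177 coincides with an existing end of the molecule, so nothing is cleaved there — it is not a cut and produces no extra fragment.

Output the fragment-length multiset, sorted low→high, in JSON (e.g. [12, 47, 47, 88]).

[3,3,4,4,4,5,6,8,8,9,9,10,10,10,11,13,13,15,15,17]

Per-enzyme occurrences:
  MvoIII GAATGGG/7: at [18, 39, 104, 162, 170] ⇒ [25, 46, 111, 169] (position 177 is a terminus of the linear molecule — no cut)
  TgoVI TGATGAGC/0: at [29, 63, 116, 124, 134, 149] ⇒ [29, 63, 116, 124, 134, 149]
  WciVI CTCC/2: at [1, 10, 47, 57, 76, 86, 92, 96, 158] ⇒ [3, 12, 49, 59, 78, 88, 94, 98, 160]

Pooled cuts: [3, 12, 25, 29, 46, 49, 59, 63, 78, 88, 94, 98, 111, 116, 124, 134, 149, 160, 169]

Fragment lengths:
  [0,3): 3 bp
  [3,12): 9 bp
  [12,25): 13 bp
  [25,29): 4 bp
  [29,46): 17 bp
  [46,49): 3 bp
  [49,59): 10 bp
  [59,63): 4 bp
  [63,78): 15 bp
  [78,88): 10 bp
  [88,94): 6 bp
  [94,98): 4 bp
  [98,111): 13 bp
  [111,116): 5 bp
  [116,124): 8 bp
  [124,134): 10 bp
  [134,149): 15 bp
  [149,160): 11 bp
  [160,169): 9 bp
  [169,177): 8 bp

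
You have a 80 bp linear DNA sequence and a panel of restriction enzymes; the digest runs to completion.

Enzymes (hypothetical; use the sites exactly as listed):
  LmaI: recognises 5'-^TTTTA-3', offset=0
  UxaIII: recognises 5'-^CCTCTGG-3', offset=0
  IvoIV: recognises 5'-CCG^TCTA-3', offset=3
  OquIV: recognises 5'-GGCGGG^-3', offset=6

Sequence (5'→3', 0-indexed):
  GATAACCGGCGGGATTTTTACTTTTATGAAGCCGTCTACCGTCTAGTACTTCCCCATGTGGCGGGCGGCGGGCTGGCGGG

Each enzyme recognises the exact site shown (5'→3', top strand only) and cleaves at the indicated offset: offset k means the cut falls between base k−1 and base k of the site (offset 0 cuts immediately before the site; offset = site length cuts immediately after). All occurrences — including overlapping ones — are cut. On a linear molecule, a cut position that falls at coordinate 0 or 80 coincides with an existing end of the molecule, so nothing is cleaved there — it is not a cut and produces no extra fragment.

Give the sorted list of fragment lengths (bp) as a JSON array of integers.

[2,6,7,7,8,13,13,24]

Scan for sites:
  LmaI TTTTA/0: at [15, 21] ⇒ [15, 21]
  UxaIII (CCTCTGG, off=0): no sites
  IvoIV CCGTCTA/3: at [31, 38] ⇒ [34, 41]
  OquIV GGCGGG/6: at [7, 59, 66, 74] ⇒ [13, 65, 72] (position 80 is a terminus of the linear molecule — no cut)

All cut coordinates (distinct, sorted): [13, 15, 21, 34, 41, 65, 72]

Fragments:
  [0,13): 13 bp
  [13,15): 2 bp
  [15,21): 6 bp
  [21,34): 13 bp
  [34,41): 7 bp
  [41,65): 24 bp
  [65,72): 7 bp
  [72,80): 8 bp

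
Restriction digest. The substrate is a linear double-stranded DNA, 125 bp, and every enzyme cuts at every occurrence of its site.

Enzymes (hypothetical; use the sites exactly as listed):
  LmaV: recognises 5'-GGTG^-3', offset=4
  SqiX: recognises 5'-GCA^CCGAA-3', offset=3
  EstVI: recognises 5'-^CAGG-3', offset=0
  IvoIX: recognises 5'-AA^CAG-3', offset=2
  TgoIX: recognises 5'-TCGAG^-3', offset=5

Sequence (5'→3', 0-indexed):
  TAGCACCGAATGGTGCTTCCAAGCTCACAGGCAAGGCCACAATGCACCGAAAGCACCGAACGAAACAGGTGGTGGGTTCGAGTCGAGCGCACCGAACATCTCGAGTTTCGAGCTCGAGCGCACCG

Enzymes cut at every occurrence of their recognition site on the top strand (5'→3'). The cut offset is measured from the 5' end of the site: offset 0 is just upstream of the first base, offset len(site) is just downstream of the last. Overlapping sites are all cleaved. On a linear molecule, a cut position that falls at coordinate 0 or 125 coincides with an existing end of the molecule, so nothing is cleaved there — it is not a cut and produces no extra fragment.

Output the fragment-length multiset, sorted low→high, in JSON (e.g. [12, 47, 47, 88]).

[3,4,5,5,6,6,7,7,8,9,10,10,12,14,19]

Site scan:
  LmaV GGTG/4: at [11, 67, 70] ⇒ [15, 71, 74]
  SqiX GCACCGAA/3: at [2, 43, 52, 88] ⇒ [5, 46, 55, 91]
  EstVI CAGG/0: at [27, 65] ⇒ [27, 65]
  IvoIX AACAG/2: at [63] ⇒ [65]
  TgoIX TCGAG/5: at [77, 82, 100, 107, 113] ⇒ [82, 87, 105, 112, 118]

All cut coordinates (distinct, sorted): [5, 15, 27, 46, 55, 65, 71, 74, 82, 87, 91, 105, 112, 118]

Fragments:
  [0,5): 5 bp
  [5,15): 10 bp
  [15,27): 12 bp
  [27,46): 19 bp
  [46,55): 9 bp
  [55,65): 10 bp
  [65,71): 6 bp
  [71,74): 3 bp
  [74,82): 8 bp
  [82,87): 5 bp
  [87,91): 4 bp
  [91,105): 14 bp
  [105,112): 7 bp
  [112,118): 6 bp
  [118,125): 7 bp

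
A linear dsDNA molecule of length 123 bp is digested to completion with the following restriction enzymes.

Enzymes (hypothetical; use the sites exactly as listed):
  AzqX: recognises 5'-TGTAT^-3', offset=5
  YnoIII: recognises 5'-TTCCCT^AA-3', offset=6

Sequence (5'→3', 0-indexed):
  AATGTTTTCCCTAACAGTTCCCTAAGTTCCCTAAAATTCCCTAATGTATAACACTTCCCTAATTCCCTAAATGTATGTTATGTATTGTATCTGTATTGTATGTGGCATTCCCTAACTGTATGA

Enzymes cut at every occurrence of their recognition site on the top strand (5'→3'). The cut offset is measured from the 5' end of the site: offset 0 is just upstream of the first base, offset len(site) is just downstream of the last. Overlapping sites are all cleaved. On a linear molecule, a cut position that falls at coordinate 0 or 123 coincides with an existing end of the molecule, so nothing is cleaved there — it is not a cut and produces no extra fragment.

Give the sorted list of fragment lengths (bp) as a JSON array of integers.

[2,5,5,6,7,8,8,8,9,9,10,11,11,12,12]

Scan for sites:
  AzqX TGTAT/5: at [44, 71, 80, 85, 91, 96, 116] ⇒ [49, 76, 85, 90, 96, 101, 121]
  YnoIII TTCCCTAA/6: at [6, 17, 26, 36, 54, 62, 107] ⇒ [12, 23, 32, 42, 60, 68, 113]

Pooled cuts: [12, 23, 32, 42, 49, 60, 68, 76, 85, 90, 96, 101, 113, 121]

Fragment lengths:
  [0,12): 12 bp
  [12,23): 11 bp
  [23,32): 9 bp
  [32,42): 10 bp
  [42,49): 7 bp
  [49,60): 11 bp
  [60,68): 8 bp
  [68,76): 8 bp
  [76,85): 9 bp
  [85,90): 5 bp
  [90,96): 6 bp
  [96,101): 5 bp
  [101,113): 12 bp
  [113,121): 8 bp
  [121,123): 2 bp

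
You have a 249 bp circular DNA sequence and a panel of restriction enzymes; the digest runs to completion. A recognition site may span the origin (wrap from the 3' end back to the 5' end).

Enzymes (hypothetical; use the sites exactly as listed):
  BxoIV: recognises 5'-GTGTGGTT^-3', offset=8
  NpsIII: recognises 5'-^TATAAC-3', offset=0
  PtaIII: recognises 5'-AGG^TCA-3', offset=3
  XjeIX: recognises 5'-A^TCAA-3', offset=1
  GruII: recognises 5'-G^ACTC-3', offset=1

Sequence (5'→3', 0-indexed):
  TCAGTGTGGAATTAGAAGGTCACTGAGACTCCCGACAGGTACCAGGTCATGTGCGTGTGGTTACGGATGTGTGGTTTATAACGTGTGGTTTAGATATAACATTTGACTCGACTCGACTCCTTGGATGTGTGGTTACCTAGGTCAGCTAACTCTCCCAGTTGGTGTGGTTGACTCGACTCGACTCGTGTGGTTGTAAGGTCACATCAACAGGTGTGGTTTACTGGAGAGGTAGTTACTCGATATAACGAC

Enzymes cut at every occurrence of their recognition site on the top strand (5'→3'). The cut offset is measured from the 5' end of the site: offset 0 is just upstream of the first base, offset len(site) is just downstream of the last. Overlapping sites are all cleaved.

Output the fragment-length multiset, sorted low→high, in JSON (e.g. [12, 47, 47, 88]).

[1,4,5,5,5,5,5,6,7,7,8,11,12,14,14,15,16,19,19,21,22,28]

Per-enzyme occurrences:
  BxoIV (GTGTGGTT, off=8): starts [54, 68, 82, 126, 161, 184, 210] → cuts [62, 76, 90, 134, 169, 192, 218]
  NpsIII (TATAAC, off=0): starts [76, 94, 240] → cuts [76, 94, 240]
  PtaIII (AGGTCA, off=3): starts [16, 43, 138, 195] → cuts [19, 46, 141, 198]
  XjeIX (ATCAA, off=1): starts [202] → cuts [203]
  GruII (GACTC, off=1): starts [26, 104, 109, 114, 169, 174, 179, 246] → cuts [27, 105, 110, 115, 170, 175, 180, 247]

All cut coordinates (distinct, sorted): [19, 27, 46, 62, 76, 90, 94, 105, 110, 115, 134, 141, 169, 170, 175, 180, 192, 198, 203, 218, 240, 247]

Fragment lengths:
  19→27: 8 bp
  27→46: 19 bp
  46→62: 16 bp
  62→76: 14 bp
  76→90: 14 bp
  90→94: 4 bp
  94→105: 11 bp
  105→110: 5 bp
  110→115: 5 bp
  115→134: 19 bp
  134→141: 7 bp
  141→169: 28 bp
  169→170: 1 bp
  170→175: 5 bp
  175→180: 5 bp
  180→192: 12 bp
  192→198: 6 bp
  198→203: 5 bp
  203→218: 15 bp
  218→240: 22 bp
  240→247: 7 bp
  247→19 (wrap): 249-247+19 = 21 bp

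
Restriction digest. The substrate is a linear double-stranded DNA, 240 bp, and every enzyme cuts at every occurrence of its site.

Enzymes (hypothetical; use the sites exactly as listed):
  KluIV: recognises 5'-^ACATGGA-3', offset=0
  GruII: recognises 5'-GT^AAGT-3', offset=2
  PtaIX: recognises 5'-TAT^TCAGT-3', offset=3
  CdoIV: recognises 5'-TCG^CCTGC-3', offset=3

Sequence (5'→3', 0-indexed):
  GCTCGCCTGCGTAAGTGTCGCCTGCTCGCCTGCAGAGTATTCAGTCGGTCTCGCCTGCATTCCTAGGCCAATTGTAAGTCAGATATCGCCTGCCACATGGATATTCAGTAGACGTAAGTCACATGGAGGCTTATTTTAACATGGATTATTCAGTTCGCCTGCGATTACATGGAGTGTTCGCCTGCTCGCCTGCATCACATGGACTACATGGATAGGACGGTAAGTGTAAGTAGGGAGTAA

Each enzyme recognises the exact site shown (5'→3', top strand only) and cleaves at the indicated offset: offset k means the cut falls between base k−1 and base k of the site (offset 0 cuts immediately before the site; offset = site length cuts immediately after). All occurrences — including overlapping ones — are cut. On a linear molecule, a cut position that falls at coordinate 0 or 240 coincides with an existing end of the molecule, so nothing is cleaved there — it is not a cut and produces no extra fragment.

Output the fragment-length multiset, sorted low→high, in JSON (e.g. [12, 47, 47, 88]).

Site scan:
  KluIV ACATGGA/0: at [94, 120, 138, 166, 196, 205] ⇒ [94, 120, 138, 166, 196, 205]
  GruII GTAAGT/2: at [10, 73, 113, 219, 225] ⇒ [12, 75, 115, 221, 227]
  PtaIX TATTCAGT/3: at [37, 101, 146] ⇒ [40, 104, 149]
  CdoIV TCGCCTGC/3: at [2, 17, 25, 50, 85, 154, 177, 185] ⇒ [5, 20, 28, 53, 88, 157, 180, 188]

All cut coordinates (distinct, sorted): [5, 12, 20, 28, 40, 53, 75, 88, 94, 104, 115, 120, 138, 149, 157, 166, 180, 188, 196, 205, 221, 227]

Fragments:
  [0,5): 5 bp
  [5,12): 7 bp
  [12,20): 8 bp
  [20,28): 8 bp
  [28,40): 12 bp
  [40,53): 13 bp
  [53,75): 22 bp
  [75,88): 13 bp
  [88,94): 6 bp
  [94,104): 10 bp
  [104,115): 11 bp
  [115,120): 5 bp
  [120,138): 18 bp
  [138,149): 11 bp
  [149,157): 8 bp
  [157,166): 9 bp
  [166,180): 14 bp
  [180,188): 8 bp
  [188,196): 8 bp
  [196,205): 9 bp
  [205,221): 16 bp
  [221,227): 6 bp
  [227,240): 13 bp

[5,5,6,6,7,8,8,8,8,8,9,9,10,11,11,12,13,13,13,14,16,18,22]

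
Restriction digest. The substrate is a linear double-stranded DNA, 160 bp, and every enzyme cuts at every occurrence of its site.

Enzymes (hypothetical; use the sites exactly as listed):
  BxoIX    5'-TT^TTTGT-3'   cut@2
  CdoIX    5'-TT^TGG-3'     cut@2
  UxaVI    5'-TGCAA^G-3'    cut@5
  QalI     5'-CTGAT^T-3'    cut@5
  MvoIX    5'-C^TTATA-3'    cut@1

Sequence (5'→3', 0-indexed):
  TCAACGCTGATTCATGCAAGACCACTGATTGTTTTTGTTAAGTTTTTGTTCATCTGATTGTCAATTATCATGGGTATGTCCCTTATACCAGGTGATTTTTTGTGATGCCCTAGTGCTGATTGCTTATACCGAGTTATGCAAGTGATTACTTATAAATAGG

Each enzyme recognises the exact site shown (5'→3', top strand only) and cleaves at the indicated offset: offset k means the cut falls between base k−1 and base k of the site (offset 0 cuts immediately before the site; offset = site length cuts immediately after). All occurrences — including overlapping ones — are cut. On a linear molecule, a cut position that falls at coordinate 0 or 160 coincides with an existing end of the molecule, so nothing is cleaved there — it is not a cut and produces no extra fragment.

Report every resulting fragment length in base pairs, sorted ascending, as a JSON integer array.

[3,4,8,8,10,11,11,11,14,16,18,22,24]

Site scan:
  BxoIX TTTTTGT/2: at [31, 42, 96] ⇒ [33, 44, 98]
  CdoIX (TTTGG, off=2): no sites
  UxaVI TGCAAG/5: at [14, 136] ⇒ [19, 141]
  QalI CTGATT/5: at [6, 24, 53, 115] ⇒ [11, 29, 58, 120]
  MvoIX CTTATA/1: at [81, 122, 148] ⇒ [82, 123, 149]

Pooled cuts: [11, 19, 29, 33, 44, 58, 82, 98, 120, 123, 141, 149]

Fragments:
  [0,11): 11 bp
  [11,19): 8 bp
  [19,29): 10 bp
  [29,33): 4 bp
  [33,44): 11 bp
  [44,58): 14 bp
  [58,82): 24 bp
  [82,98): 16 bp
  [98,120): 22 bp
  [120,123): 3 bp
  [123,141): 18 bp
  [141,149): 8 bp
  [149,160): 11 bp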